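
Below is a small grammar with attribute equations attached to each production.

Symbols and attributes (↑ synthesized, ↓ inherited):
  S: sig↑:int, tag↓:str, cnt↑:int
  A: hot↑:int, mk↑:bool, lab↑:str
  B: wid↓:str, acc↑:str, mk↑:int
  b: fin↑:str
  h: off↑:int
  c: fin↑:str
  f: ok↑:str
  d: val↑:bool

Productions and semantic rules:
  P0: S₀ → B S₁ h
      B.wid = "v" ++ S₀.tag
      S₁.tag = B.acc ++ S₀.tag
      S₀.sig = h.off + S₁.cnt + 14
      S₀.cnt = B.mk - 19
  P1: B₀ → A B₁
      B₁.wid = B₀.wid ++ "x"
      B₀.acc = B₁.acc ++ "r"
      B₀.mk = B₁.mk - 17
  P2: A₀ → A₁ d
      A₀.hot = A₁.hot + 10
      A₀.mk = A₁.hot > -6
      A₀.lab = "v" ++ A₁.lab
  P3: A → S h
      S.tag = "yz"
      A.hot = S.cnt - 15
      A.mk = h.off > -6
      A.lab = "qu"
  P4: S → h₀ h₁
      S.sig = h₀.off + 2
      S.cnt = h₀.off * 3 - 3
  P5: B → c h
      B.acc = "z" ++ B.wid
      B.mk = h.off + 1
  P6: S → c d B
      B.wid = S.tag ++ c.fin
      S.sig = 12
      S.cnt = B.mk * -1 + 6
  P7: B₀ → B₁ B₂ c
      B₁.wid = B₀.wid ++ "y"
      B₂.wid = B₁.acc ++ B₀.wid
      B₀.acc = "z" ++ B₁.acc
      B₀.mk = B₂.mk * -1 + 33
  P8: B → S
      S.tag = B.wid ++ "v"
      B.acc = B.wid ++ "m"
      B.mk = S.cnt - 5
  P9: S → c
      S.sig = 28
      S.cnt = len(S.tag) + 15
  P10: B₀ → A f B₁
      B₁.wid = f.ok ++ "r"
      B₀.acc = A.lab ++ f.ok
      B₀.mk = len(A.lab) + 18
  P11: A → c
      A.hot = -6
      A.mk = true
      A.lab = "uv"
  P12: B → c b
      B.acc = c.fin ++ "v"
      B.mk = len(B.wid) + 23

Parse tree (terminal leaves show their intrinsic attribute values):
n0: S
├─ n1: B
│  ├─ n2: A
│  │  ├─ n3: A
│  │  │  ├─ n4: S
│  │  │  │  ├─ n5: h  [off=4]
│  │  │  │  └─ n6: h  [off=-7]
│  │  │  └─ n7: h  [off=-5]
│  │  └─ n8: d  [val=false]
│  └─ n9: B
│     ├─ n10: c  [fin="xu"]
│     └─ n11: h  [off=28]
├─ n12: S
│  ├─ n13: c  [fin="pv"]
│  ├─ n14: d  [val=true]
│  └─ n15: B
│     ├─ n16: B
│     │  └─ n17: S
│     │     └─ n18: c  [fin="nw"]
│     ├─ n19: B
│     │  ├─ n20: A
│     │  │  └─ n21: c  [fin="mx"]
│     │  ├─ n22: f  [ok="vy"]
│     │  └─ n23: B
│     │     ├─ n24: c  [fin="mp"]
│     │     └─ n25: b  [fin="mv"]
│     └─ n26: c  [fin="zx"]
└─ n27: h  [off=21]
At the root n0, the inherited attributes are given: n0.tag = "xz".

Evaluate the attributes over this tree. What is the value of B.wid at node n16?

"zvxzxrxzpvy"

1. n0.tag = "xz"  [given at root]
2. n1.wid = "vxz"  ["v" ++ S₀.tag]
3. n4.tag = "yz"  ["yz"]
4. n5.off = 4  [terminal]
5. n6.off = -7  [terminal]
6. n4.sig = 6  [h₀.off + 2]
7. n4.cnt = 9  [h₀.off * 3 - 3]
8. n7.off = -5  [terminal]
9. n3.hot = -6  [S.cnt - 15]
10. n3.mk = true  [h.off > -6]
11. n3.lab = "qu"  ["qu"]
12. n8.val = false  [terminal]
13. n2.hot = 4  [A₁.hot + 10]
14. n2.mk = false  [A₁.hot > -6]
15. n2.lab = "vqu"  ["v" ++ A₁.lab]
16. n9.wid = "vxzx"  [B₀.wid ++ "x"]
17. n10.fin = "xu"  [terminal]
18. n11.off = 28  [terminal]
19. n9.acc = "zvxzx"  ["z" ++ B.wid]
20. n9.mk = 29  [h.off + 1]
21. n1.acc = "zvxzxr"  [B₁.acc ++ "r"]
22. n1.mk = 12  [B₁.mk - 17]
23. n12.tag = "zvxzxrxz"  [B.acc ++ S₀.tag]
24. n13.fin = "pv"  [terminal]
25. n14.val = true  [terminal]
26. n15.wid = "zvxzxrxzpv"  [S.tag ++ c.fin]
27. n16.wid = "zvxzxrxzpvy"  [B₀.wid ++ "y"]
28. n17.tag = "zvxzxrxzpvyv"  [B.wid ++ "v"]
29. n18.fin = "nw"  [terminal]
30. n17.sig = 28  [28]
31. n17.cnt = 27  [len(S.tag) + 15]
32. n16.acc = "zvxzxrxzpvym"  [B.wid ++ "m"]
33. n16.mk = 22  [S.cnt - 5]
34. n19.wid = "zvxzxrxzpvymzvxzxrxzpv"  [B₁.acc ++ B₀.wid]
35. n21.fin = "mx"  [terminal]
36. n20.hot = -6  [-6]
37. n20.mk = true  [true]
38. n20.lab = "uv"  ["uv"]
39. n22.ok = "vy"  [terminal]
40. n23.wid = "vyr"  [f.ok ++ "r"]
41. n24.fin = "mp"  [terminal]
42. n25.fin = "mv"  [terminal]
43. n23.acc = "mpv"  [c.fin ++ "v"]
44. n23.mk = 26  [len(B.wid) + 23]
45. n19.acc = "uvvy"  [A.lab ++ f.ok]
46. n19.mk = 20  [len(A.lab) + 18]
47. n26.fin = "zx"  [terminal]
48. n15.acc = "zzvxzxrxzpvym"  ["z" ++ B₁.acc]
49. n15.mk = 13  [B₂.mk * -1 + 33]
50. n12.sig = 12  [12]
51. n12.cnt = -7  [B.mk * -1 + 6]
52. n27.off = 21  [terminal]
53. n0.sig = 28  [h.off + S₁.cnt + 14]
54. n0.cnt = -7  [B.mk - 19]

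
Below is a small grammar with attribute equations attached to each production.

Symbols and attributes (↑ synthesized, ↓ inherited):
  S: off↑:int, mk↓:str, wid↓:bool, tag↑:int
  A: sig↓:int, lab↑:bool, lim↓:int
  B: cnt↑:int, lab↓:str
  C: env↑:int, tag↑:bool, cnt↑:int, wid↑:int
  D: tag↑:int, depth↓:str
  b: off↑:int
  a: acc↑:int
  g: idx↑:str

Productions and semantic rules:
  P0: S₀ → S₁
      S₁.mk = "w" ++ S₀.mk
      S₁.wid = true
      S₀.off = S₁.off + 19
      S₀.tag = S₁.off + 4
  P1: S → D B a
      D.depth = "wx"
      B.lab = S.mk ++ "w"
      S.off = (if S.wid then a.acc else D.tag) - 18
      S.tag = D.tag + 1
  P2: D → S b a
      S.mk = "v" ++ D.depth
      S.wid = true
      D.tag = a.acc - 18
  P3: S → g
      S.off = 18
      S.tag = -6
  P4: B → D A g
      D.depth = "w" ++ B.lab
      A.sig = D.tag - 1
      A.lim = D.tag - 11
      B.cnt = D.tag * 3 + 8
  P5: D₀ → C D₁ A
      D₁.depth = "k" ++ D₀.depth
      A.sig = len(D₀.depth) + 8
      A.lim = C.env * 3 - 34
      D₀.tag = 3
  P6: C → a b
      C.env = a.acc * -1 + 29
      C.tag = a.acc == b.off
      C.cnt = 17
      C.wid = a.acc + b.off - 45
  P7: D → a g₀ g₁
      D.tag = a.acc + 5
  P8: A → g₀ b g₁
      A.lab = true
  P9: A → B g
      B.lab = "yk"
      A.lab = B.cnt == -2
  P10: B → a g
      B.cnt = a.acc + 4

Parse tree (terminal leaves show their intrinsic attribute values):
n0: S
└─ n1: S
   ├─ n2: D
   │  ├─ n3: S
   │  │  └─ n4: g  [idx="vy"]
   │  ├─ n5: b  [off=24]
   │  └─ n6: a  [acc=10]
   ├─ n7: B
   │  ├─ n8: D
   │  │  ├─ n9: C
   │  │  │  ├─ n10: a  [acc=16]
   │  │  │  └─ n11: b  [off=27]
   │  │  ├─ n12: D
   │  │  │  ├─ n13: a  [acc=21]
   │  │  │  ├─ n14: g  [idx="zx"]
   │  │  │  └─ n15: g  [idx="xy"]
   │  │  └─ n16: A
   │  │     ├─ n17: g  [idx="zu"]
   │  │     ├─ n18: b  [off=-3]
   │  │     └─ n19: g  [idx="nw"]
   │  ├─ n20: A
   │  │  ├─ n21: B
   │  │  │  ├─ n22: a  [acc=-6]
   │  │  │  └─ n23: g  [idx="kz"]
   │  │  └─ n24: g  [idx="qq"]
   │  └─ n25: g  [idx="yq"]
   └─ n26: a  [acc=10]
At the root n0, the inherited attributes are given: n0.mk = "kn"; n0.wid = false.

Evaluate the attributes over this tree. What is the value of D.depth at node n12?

1. n0.mk = "kn"  [given at root]
2. n0.wid = false  [given at root]
3. n1.mk = "wkn"  ["w" ++ S₀.mk]
4. n1.wid = true  [true]
5. n2.depth = "wx"  ["wx"]
6. n3.mk = "vwx"  ["v" ++ D.depth]
7. n3.wid = true  [true]
8. n4.idx = "vy"  [terminal]
9. n3.off = 18  [18]
10. n3.tag = -6  [-6]
11. n5.off = 24  [terminal]
12. n6.acc = 10  [terminal]
13. n2.tag = -8  [a.acc - 18]
14. n7.lab = "wknw"  [S.mk ++ "w"]
15. n8.depth = "wwknw"  ["w" ++ B.lab]
16. n10.acc = 16  [terminal]
17. n11.off = 27  [terminal]
18. n9.env = 13  [a.acc * -1 + 29]
19. n9.tag = false  [a.acc == b.off]
20. n9.cnt = 17  [17]
21. n9.wid = -2  [a.acc + b.off - 45]
22. n12.depth = "kwwknw"  ["k" ++ D₀.depth]
23. n13.acc = 21  [terminal]
24. n14.idx = "zx"  [terminal]
25. n15.idx = "xy"  [terminal]
26. n12.tag = 26  [a.acc + 5]
27. n16.sig = 13  [len(D₀.depth) + 8]
28. n16.lim = 5  [C.env * 3 - 34]
29. n17.idx = "zu"  [terminal]
30. n18.off = -3  [terminal]
31. n19.idx = "nw"  [terminal]
32. n16.lab = true  [true]
33. n8.tag = 3  [3]
34. n20.sig = 2  [D.tag - 1]
35. n20.lim = -8  [D.tag - 11]
36. n21.lab = "yk"  ["yk"]
37. n22.acc = -6  [terminal]
38. n23.idx = "kz"  [terminal]
39. n21.cnt = -2  [a.acc + 4]
40. n24.idx = "qq"  [terminal]
41. n20.lab = true  [B.cnt == -2]
42. n25.idx = "yq"  [terminal]
43. n7.cnt = 17  [D.tag * 3 + 8]
44. n26.acc = 10  [terminal]
45. n1.off = -8  [(if S.wid then a.acc else D.tag) - 18]
46. n1.tag = -7  [D.tag + 1]
47. n0.off = 11  [S₁.off + 19]
48. n0.tag = -4  [S₁.off + 4]

"kwwknw"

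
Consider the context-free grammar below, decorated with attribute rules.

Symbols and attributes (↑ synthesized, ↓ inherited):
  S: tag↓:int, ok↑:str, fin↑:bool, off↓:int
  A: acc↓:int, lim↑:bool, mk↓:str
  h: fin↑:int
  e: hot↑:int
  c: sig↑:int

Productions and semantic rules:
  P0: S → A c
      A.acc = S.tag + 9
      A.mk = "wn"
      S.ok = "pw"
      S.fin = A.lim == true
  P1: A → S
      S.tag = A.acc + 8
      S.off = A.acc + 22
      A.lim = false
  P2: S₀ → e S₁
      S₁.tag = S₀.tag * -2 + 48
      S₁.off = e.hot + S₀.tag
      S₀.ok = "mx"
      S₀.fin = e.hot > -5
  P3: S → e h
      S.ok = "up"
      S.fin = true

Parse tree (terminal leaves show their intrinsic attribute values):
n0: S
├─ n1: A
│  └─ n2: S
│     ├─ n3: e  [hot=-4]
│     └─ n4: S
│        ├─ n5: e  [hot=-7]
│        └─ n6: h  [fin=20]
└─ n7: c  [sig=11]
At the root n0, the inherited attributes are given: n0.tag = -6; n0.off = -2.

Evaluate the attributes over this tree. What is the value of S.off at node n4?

7

1. n0.tag = -6  [given at root]
2. n0.off = -2  [given at root]
3. n1.acc = 3  [S.tag + 9]
4. n1.mk = "wn"  ["wn"]
5. n2.tag = 11  [A.acc + 8]
6. n2.off = 25  [A.acc + 22]
7. n3.hot = -4  [terminal]
8. n4.tag = 26  [S₀.tag * -2 + 48]
9. n4.off = 7  [e.hot + S₀.tag]
10. n5.hot = -7  [terminal]
11. n6.fin = 20  [terminal]
12. n4.ok = "up"  ["up"]
13. n4.fin = true  [true]
14. n2.ok = "mx"  ["mx"]
15. n2.fin = true  [e.hot > -5]
16. n1.lim = false  [false]
17. n7.sig = 11  [terminal]
18. n0.ok = "pw"  ["pw"]
19. n0.fin = false  [A.lim == true]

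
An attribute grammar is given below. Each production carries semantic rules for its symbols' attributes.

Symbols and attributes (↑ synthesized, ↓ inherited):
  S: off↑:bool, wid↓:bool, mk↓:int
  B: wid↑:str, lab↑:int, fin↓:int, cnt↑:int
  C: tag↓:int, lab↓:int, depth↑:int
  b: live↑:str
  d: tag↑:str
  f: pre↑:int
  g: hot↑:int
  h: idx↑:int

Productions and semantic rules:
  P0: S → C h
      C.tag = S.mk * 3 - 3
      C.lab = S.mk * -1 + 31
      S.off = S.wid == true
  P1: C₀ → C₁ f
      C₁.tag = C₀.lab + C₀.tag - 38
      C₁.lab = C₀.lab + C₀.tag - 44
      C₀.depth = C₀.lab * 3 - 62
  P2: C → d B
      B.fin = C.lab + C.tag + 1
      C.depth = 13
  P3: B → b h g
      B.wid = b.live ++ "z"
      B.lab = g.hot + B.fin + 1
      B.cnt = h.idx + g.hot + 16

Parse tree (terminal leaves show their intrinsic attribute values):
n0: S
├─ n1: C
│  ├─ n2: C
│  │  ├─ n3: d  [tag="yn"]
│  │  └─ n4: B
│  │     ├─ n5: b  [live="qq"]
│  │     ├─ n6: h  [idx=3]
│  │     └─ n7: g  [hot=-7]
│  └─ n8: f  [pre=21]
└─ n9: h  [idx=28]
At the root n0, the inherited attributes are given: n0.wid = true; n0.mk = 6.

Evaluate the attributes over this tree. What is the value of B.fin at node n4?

1. n0.wid = true  [given at root]
2. n0.mk = 6  [given at root]
3. n1.tag = 15  [S.mk * 3 - 3]
4. n1.lab = 25  [S.mk * -1 + 31]
5. n2.tag = 2  [C₀.lab + C₀.tag - 38]
6. n2.lab = -4  [C₀.lab + C₀.tag - 44]
7. n3.tag = "yn"  [terminal]
8. n4.fin = -1  [C.lab + C.tag + 1]
9. n5.live = "qq"  [terminal]
10. n6.idx = 3  [terminal]
11. n7.hot = -7  [terminal]
12. n4.wid = "qqz"  [b.live ++ "z"]
13. n4.lab = -7  [g.hot + B.fin + 1]
14. n4.cnt = 12  [h.idx + g.hot + 16]
15. n2.depth = 13  [13]
16. n8.pre = 21  [terminal]
17. n1.depth = 13  [C₀.lab * 3 - 62]
18. n9.idx = 28  [terminal]
19. n0.off = true  [S.wid == true]

-1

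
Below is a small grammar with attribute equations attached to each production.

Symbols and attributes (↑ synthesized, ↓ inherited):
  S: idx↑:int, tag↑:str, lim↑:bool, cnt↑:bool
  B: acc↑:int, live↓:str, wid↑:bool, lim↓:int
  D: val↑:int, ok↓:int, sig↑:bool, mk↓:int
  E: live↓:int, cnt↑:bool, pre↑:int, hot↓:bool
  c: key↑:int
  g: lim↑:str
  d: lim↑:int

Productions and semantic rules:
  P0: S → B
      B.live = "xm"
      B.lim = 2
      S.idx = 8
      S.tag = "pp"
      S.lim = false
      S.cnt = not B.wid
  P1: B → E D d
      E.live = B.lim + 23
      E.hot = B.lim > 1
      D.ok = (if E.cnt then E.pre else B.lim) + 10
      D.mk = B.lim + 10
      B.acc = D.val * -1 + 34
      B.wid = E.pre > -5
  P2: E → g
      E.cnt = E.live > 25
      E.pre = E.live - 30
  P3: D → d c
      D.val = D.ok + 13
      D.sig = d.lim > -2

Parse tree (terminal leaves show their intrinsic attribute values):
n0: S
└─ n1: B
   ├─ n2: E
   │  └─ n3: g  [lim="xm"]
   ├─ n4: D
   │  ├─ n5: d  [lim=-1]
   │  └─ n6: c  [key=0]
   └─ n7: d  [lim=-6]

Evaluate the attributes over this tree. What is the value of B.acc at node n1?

1. n1.live = "xm"  ["xm"]
2. n1.lim = 2  [2]
3. n2.live = 25  [B.lim + 23]
4. n2.hot = true  [B.lim > 1]
5. n3.lim = "xm"  [terminal]
6. n2.cnt = false  [E.live > 25]
7. n2.pre = -5  [E.live - 30]
8. n4.ok = 12  [(if E.cnt then E.pre else B.lim) + 10]
9. n4.mk = 12  [B.lim + 10]
10. n5.lim = -1  [terminal]
11. n6.key = 0  [terminal]
12. n4.val = 25  [D.ok + 13]
13. n4.sig = true  [d.lim > -2]
14. n7.lim = -6  [terminal]
15. n1.acc = 9  [D.val * -1 + 34]
16. n1.wid = false  [E.pre > -5]
17. n0.idx = 8  [8]
18. n0.tag = "pp"  ["pp"]
19. n0.lim = false  [false]
20. n0.cnt = true  [not B.wid]

9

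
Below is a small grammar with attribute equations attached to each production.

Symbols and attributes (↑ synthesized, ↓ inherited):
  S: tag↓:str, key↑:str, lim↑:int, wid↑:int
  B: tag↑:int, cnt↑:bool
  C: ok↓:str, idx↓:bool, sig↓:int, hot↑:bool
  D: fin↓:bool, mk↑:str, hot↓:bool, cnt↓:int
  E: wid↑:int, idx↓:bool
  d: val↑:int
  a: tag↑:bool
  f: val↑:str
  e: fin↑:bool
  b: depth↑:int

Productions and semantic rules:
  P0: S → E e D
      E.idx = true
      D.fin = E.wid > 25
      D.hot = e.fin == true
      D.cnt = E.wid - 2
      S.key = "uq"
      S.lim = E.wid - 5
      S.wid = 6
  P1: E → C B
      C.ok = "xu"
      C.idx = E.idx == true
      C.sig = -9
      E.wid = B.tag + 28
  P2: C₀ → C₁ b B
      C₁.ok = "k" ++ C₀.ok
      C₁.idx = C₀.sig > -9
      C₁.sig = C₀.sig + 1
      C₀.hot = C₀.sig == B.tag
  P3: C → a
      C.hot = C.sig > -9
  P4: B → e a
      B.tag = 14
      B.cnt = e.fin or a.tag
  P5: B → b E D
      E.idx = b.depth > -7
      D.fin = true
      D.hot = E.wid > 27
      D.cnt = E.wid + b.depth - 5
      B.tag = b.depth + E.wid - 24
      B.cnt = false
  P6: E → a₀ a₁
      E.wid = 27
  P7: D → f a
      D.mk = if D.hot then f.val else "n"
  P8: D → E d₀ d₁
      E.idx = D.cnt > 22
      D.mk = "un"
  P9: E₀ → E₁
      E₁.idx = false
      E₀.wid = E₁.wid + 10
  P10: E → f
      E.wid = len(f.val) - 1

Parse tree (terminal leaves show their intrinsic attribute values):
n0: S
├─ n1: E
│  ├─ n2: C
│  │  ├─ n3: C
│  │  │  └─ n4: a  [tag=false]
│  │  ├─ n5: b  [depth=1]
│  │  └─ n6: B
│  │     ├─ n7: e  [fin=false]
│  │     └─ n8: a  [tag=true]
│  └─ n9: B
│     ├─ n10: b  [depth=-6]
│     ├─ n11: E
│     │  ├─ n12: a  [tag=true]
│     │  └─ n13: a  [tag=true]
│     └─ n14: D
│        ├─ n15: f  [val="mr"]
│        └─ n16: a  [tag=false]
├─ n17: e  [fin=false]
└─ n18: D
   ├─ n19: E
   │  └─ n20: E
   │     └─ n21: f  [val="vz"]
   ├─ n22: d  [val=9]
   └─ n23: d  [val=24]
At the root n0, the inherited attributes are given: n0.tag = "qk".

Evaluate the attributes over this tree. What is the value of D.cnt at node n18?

23

1. n0.tag = "qk"  [given at root]
2. n1.idx = true  [true]
3. n2.ok = "xu"  ["xu"]
4. n2.idx = true  [E.idx == true]
5. n2.sig = -9  [-9]
6. n3.ok = "kxu"  ["k" ++ C₀.ok]
7. n3.idx = false  [C₀.sig > -9]
8. n3.sig = -8  [C₀.sig + 1]
9. n4.tag = false  [terminal]
10. n3.hot = true  [C.sig > -9]
11. n5.depth = 1  [terminal]
12. n7.fin = false  [terminal]
13. n8.tag = true  [terminal]
14. n6.tag = 14  [14]
15. n6.cnt = true  [e.fin or a.tag]
16. n2.hot = false  [C₀.sig == B.tag]
17. n10.depth = -6  [terminal]
18. n11.idx = true  [b.depth > -7]
19. n12.tag = true  [terminal]
20. n13.tag = true  [terminal]
21. n11.wid = 27  [27]
22. n14.fin = true  [true]
23. n14.hot = false  [E.wid > 27]
24. n14.cnt = 16  [E.wid + b.depth - 5]
25. n15.val = "mr"  [terminal]
26. n16.tag = false  [terminal]
27. n14.mk = "n"  [if D.hot then f.val else "n"]
28. n9.tag = -3  [b.depth + E.wid - 24]
29. n9.cnt = false  [false]
30. n1.wid = 25  [B.tag + 28]
31. n17.fin = false  [terminal]
32. n18.fin = false  [E.wid > 25]
33. n18.hot = false  [e.fin == true]
34. n18.cnt = 23  [E.wid - 2]
35. n19.idx = true  [D.cnt > 22]
36. n20.idx = false  [false]
37. n21.val = "vz"  [terminal]
38. n20.wid = 1  [len(f.val) - 1]
39. n19.wid = 11  [E₁.wid + 10]
40. n22.val = 9  [terminal]
41. n23.val = 24  [terminal]
42. n18.mk = "un"  ["un"]
43. n0.key = "uq"  ["uq"]
44. n0.lim = 20  [E.wid - 5]
45. n0.wid = 6  [6]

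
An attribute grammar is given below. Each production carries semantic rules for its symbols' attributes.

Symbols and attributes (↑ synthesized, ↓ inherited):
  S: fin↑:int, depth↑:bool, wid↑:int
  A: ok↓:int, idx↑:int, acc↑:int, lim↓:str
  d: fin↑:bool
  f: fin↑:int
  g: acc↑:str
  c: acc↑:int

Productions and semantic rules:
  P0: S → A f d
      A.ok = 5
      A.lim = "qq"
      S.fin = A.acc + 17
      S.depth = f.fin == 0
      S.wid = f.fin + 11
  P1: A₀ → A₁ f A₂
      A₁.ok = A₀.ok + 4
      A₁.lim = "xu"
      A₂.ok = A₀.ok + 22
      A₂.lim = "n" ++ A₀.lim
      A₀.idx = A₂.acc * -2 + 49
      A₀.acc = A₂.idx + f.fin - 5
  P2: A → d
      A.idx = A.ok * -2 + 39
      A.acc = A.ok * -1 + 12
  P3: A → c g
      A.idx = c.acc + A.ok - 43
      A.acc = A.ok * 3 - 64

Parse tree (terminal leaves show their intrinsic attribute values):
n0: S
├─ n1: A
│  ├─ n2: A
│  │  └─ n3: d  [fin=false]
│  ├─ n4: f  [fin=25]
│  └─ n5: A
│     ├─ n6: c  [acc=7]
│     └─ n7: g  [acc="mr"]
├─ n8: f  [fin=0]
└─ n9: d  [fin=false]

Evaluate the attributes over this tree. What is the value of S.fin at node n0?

28

1. n1.ok = 5  [5]
2. n1.lim = "qq"  ["qq"]
3. n2.ok = 9  [A₀.ok + 4]
4. n2.lim = "xu"  ["xu"]
5. n3.fin = false  [terminal]
6. n2.idx = 21  [A.ok * -2 + 39]
7. n2.acc = 3  [A.ok * -1 + 12]
8. n4.fin = 25  [terminal]
9. n5.ok = 27  [A₀.ok + 22]
10. n5.lim = "nqq"  ["n" ++ A₀.lim]
11. n6.acc = 7  [terminal]
12. n7.acc = "mr"  [terminal]
13. n5.idx = -9  [c.acc + A.ok - 43]
14. n5.acc = 17  [A.ok * 3 - 64]
15. n1.idx = 15  [A₂.acc * -2 + 49]
16. n1.acc = 11  [A₂.idx + f.fin - 5]
17. n8.fin = 0  [terminal]
18. n9.fin = false  [terminal]
19. n0.fin = 28  [A.acc + 17]
20. n0.depth = true  [f.fin == 0]
21. n0.wid = 11  [f.fin + 11]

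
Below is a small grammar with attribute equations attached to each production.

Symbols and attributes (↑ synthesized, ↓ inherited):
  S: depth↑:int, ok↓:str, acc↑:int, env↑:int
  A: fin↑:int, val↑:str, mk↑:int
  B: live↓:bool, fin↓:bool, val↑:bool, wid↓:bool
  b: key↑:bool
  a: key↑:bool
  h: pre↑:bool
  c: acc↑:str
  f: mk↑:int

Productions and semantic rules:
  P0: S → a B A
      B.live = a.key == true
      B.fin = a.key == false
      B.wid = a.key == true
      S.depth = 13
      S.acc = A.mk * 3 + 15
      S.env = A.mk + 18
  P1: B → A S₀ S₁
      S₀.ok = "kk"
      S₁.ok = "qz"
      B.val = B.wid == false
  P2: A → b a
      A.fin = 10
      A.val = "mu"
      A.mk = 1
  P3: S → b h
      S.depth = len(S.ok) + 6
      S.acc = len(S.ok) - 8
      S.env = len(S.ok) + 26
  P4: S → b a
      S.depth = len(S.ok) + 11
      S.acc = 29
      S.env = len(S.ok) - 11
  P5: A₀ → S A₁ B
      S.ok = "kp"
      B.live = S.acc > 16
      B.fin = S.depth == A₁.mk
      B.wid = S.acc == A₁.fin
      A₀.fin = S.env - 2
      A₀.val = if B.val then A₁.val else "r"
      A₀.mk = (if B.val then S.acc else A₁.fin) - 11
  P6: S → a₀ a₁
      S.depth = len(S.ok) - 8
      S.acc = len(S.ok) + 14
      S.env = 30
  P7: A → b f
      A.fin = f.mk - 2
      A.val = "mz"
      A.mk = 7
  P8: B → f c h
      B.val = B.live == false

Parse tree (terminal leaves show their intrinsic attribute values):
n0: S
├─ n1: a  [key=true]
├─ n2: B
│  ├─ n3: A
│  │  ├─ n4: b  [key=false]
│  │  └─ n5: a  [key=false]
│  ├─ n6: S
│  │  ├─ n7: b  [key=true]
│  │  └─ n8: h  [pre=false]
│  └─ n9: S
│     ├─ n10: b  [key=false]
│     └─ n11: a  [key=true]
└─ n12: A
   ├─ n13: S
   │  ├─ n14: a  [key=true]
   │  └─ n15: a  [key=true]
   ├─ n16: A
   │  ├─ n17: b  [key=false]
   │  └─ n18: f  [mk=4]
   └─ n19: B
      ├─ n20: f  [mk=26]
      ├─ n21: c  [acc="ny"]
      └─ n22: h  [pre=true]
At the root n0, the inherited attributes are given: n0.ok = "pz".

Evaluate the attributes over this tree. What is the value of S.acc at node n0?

1. n0.ok = "pz"  [given at root]
2. n1.key = true  [terminal]
3. n2.live = true  [a.key == true]
4. n2.fin = false  [a.key == false]
5. n2.wid = true  [a.key == true]
6. n4.key = false  [terminal]
7. n5.key = false  [terminal]
8. n3.fin = 10  [10]
9. n3.val = "mu"  ["mu"]
10. n3.mk = 1  [1]
11. n6.ok = "kk"  ["kk"]
12. n7.key = true  [terminal]
13. n8.pre = false  [terminal]
14. n6.depth = 8  [len(S.ok) + 6]
15. n6.acc = -6  [len(S.ok) - 8]
16. n6.env = 28  [len(S.ok) + 26]
17. n9.ok = "qz"  ["qz"]
18. n10.key = false  [terminal]
19. n11.key = true  [terminal]
20. n9.depth = 13  [len(S.ok) + 11]
21. n9.acc = 29  [29]
22. n9.env = -9  [len(S.ok) - 11]
23. n2.val = false  [B.wid == false]
24. n13.ok = "kp"  ["kp"]
25. n14.key = true  [terminal]
26. n15.key = true  [terminal]
27. n13.depth = -6  [len(S.ok) - 8]
28. n13.acc = 16  [len(S.ok) + 14]
29. n13.env = 30  [30]
30. n17.key = false  [terminal]
31. n18.mk = 4  [terminal]
32. n16.fin = 2  [f.mk - 2]
33. n16.val = "mz"  ["mz"]
34. n16.mk = 7  [7]
35. n19.live = false  [S.acc > 16]
36. n19.fin = false  [S.depth == A₁.mk]
37. n19.wid = false  [S.acc == A₁.fin]
38. n20.mk = 26  [terminal]
39. n21.acc = "ny"  [terminal]
40. n22.pre = true  [terminal]
41. n19.val = true  [B.live == false]
42. n12.fin = 28  [S.env - 2]
43. n12.val = "mz"  [if B.val then A₁.val else "r"]
44. n12.mk = 5  [(if B.val then S.acc else A₁.fin) - 11]
45. n0.depth = 13  [13]
46. n0.acc = 30  [A.mk * 3 + 15]
47. n0.env = 23  [A.mk + 18]

30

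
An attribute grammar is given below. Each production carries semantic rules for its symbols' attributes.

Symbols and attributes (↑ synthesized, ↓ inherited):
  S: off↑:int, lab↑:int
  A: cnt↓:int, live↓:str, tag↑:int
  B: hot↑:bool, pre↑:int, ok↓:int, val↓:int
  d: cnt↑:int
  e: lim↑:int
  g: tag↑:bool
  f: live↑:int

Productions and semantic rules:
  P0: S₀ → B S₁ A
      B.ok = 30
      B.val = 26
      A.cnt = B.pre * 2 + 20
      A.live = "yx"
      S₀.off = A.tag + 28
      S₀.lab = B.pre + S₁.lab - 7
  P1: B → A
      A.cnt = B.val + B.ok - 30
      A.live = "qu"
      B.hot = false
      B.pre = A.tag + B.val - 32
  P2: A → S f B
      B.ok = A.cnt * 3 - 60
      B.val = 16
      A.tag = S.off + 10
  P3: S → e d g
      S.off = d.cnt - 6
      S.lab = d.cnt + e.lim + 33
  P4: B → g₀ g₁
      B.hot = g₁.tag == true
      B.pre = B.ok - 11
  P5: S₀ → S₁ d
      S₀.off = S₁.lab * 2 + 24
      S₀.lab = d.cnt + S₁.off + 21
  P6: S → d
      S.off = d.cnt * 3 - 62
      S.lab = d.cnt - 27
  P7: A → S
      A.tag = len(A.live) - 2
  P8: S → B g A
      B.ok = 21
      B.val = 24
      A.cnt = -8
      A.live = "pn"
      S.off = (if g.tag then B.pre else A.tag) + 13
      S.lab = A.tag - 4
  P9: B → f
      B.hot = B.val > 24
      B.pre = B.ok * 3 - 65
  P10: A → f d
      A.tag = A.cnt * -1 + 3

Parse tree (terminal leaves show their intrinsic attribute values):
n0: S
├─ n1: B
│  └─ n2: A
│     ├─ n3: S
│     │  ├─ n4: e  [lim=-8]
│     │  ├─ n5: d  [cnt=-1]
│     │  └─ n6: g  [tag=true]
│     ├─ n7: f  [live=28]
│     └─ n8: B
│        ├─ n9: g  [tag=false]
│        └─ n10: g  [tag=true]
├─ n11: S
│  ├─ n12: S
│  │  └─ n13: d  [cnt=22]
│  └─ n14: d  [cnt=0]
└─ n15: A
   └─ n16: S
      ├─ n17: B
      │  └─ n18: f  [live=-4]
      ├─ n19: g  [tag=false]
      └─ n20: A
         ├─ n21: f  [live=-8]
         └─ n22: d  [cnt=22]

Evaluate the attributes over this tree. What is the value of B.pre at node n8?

7

1. n1.ok = 30  [30]
2. n1.val = 26  [26]
3. n2.cnt = 26  [B.val + B.ok - 30]
4. n2.live = "qu"  ["qu"]
5. n4.lim = -8  [terminal]
6. n5.cnt = -1  [terminal]
7. n6.tag = true  [terminal]
8. n3.off = -7  [d.cnt - 6]
9. n3.lab = 24  [d.cnt + e.lim + 33]
10. n7.live = 28  [terminal]
11. n8.ok = 18  [A.cnt * 3 - 60]
12. n8.val = 16  [16]
13. n9.tag = false  [terminal]
14. n10.tag = true  [terminal]
15. n8.hot = true  [g₁.tag == true]
16. n8.pre = 7  [B.ok - 11]
17. n2.tag = 3  [S.off + 10]
18. n1.hot = false  [false]
19. n1.pre = -3  [A.tag + B.val - 32]
20. n13.cnt = 22  [terminal]
21. n12.off = 4  [d.cnt * 3 - 62]
22. n12.lab = -5  [d.cnt - 27]
23. n14.cnt = 0  [terminal]
24. n11.off = 14  [S₁.lab * 2 + 24]
25. n11.lab = 25  [d.cnt + S₁.off + 21]
26. n15.cnt = 14  [B.pre * 2 + 20]
27. n15.live = "yx"  ["yx"]
28. n17.ok = 21  [21]
29. n17.val = 24  [24]
30. n18.live = -4  [terminal]
31. n17.hot = false  [B.val > 24]
32. n17.pre = -2  [B.ok * 3 - 65]
33. n19.tag = false  [terminal]
34. n20.cnt = -8  [-8]
35. n20.live = "pn"  ["pn"]
36. n21.live = -8  [terminal]
37. n22.cnt = 22  [terminal]
38. n20.tag = 11  [A.cnt * -1 + 3]
39. n16.off = 24  [(if g.tag then B.pre else A.tag) + 13]
40. n16.lab = 7  [A.tag - 4]
41. n15.tag = 0  [len(A.live) - 2]
42. n0.off = 28  [A.tag + 28]
43. n0.lab = 15  [B.pre + S₁.lab - 7]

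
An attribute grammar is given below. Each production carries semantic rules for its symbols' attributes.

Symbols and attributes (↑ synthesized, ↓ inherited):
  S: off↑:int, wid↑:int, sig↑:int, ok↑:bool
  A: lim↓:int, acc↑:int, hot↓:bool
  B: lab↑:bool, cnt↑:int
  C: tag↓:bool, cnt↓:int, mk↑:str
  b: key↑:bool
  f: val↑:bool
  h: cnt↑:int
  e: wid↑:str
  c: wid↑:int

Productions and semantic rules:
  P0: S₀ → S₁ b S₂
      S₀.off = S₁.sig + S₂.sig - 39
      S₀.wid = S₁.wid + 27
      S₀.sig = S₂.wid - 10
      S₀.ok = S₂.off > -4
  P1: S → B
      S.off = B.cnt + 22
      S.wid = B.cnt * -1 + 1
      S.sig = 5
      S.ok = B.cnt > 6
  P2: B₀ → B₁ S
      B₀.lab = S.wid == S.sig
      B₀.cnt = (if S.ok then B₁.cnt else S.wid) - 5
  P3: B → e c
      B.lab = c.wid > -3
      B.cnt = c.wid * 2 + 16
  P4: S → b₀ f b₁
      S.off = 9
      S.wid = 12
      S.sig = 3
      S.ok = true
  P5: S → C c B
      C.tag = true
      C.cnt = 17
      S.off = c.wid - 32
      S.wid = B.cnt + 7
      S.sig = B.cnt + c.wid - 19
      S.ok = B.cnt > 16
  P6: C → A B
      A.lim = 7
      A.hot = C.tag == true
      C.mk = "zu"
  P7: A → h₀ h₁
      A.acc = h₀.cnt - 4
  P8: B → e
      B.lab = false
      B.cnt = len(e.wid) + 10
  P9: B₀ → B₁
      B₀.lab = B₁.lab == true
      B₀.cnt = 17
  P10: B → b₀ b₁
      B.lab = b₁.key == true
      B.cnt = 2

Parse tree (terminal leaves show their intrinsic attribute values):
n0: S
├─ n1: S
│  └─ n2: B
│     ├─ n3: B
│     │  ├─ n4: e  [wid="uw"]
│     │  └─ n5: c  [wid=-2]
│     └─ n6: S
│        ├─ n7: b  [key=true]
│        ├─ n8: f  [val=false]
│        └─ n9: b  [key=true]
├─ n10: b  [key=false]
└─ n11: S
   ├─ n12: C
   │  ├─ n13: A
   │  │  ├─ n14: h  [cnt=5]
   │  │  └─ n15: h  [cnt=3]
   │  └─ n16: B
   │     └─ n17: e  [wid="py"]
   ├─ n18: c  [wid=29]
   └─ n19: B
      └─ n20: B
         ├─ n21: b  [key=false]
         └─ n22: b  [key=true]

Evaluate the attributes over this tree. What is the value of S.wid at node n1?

1. n4.wid = "uw"  [terminal]
2. n5.wid = -2  [terminal]
3. n3.lab = true  [c.wid > -3]
4. n3.cnt = 12  [c.wid * 2 + 16]
5. n7.key = true  [terminal]
6. n8.val = false  [terminal]
7. n9.key = true  [terminal]
8. n6.off = 9  [9]
9. n6.wid = 12  [12]
10. n6.sig = 3  [3]
11. n6.ok = true  [true]
12. n2.lab = false  [S.wid == S.sig]
13. n2.cnt = 7  [(if S.ok then B₁.cnt else S.wid) - 5]
14. n1.off = 29  [B.cnt + 22]
15. n1.wid = -6  [B.cnt * -1 + 1]
16. n1.sig = 5  [5]
17. n1.ok = true  [B.cnt > 6]
18. n10.key = false  [terminal]
19. n12.tag = true  [true]
20. n12.cnt = 17  [17]
21. n13.lim = 7  [7]
22. n13.hot = true  [C.tag == true]
23. n14.cnt = 5  [terminal]
24. n15.cnt = 3  [terminal]
25. n13.acc = 1  [h₀.cnt - 4]
26. n17.wid = "py"  [terminal]
27. n16.lab = false  [false]
28. n16.cnt = 12  [len(e.wid) + 10]
29. n12.mk = "zu"  ["zu"]
30. n18.wid = 29  [terminal]
31. n21.key = false  [terminal]
32. n22.key = true  [terminal]
33. n20.lab = true  [b₁.key == true]
34. n20.cnt = 2  [2]
35. n19.lab = true  [B₁.lab == true]
36. n19.cnt = 17  [17]
37. n11.off = -3  [c.wid - 32]
38. n11.wid = 24  [B.cnt + 7]
39. n11.sig = 27  [B.cnt + c.wid - 19]
40. n11.ok = true  [B.cnt > 16]
41. n0.off = -7  [S₁.sig + S₂.sig - 39]
42. n0.wid = 21  [S₁.wid + 27]
43. n0.sig = 14  [S₂.wid - 10]
44. n0.ok = true  [S₂.off > -4]

-6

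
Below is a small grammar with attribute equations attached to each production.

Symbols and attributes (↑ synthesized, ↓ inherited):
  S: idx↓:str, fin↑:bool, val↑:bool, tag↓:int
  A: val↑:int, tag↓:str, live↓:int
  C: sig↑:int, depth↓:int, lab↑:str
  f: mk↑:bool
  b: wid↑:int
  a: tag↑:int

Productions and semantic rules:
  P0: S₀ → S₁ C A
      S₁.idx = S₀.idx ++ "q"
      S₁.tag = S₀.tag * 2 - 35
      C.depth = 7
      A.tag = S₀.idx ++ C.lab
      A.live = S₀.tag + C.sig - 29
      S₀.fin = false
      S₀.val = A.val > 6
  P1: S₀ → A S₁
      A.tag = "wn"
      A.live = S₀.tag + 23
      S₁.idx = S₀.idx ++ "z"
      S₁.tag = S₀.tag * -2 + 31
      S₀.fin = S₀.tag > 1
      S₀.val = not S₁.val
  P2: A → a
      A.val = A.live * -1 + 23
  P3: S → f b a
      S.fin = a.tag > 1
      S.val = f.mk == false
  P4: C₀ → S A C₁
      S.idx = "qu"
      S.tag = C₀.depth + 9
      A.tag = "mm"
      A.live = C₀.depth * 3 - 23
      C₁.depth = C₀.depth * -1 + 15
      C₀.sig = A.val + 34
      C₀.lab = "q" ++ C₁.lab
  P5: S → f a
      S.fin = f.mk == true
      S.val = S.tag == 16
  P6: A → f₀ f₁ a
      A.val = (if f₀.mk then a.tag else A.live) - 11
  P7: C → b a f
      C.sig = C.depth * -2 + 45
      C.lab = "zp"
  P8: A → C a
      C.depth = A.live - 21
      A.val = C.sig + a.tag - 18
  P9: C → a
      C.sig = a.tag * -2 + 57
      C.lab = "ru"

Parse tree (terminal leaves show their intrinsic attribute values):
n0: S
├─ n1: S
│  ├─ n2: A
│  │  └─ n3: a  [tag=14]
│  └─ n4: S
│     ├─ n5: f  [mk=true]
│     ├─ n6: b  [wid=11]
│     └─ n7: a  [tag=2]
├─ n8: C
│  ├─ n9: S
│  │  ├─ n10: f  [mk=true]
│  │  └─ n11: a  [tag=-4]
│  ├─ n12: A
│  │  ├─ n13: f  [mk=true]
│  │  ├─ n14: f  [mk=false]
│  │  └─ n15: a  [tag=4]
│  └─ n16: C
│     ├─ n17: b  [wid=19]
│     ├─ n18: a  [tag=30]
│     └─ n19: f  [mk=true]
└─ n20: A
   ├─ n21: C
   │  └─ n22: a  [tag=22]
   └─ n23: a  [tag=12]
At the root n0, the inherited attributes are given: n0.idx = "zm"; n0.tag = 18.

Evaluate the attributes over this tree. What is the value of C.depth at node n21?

1. n0.idx = "zm"  [given at root]
2. n0.tag = 18  [given at root]
3. n1.idx = "zmq"  [S₀.idx ++ "q"]
4. n1.tag = 1  [S₀.tag * 2 - 35]
5. n2.tag = "wn"  ["wn"]
6. n2.live = 24  [S₀.tag + 23]
7. n3.tag = 14  [terminal]
8. n2.val = -1  [A.live * -1 + 23]
9. n4.idx = "zmqz"  [S₀.idx ++ "z"]
10. n4.tag = 29  [S₀.tag * -2 + 31]
11. n5.mk = true  [terminal]
12. n6.wid = 11  [terminal]
13. n7.tag = 2  [terminal]
14. n4.fin = true  [a.tag > 1]
15. n4.val = false  [f.mk == false]
16. n1.fin = false  [S₀.tag > 1]
17. n1.val = true  [not S₁.val]
18. n8.depth = 7  [7]
19. n9.idx = "qu"  ["qu"]
20. n9.tag = 16  [C₀.depth + 9]
21. n10.mk = true  [terminal]
22. n11.tag = -4  [terminal]
23. n9.fin = true  [f.mk == true]
24. n9.val = true  [S.tag == 16]
25. n12.tag = "mm"  ["mm"]
26. n12.live = -2  [C₀.depth * 3 - 23]
27. n13.mk = true  [terminal]
28. n14.mk = false  [terminal]
29. n15.tag = 4  [terminal]
30. n12.val = -7  [(if f₀.mk then a.tag else A.live) - 11]
31. n16.depth = 8  [C₀.depth * -1 + 15]
32. n17.wid = 19  [terminal]
33. n18.tag = 30  [terminal]
34. n19.mk = true  [terminal]
35. n16.sig = 29  [C.depth * -2 + 45]
36. n16.lab = "zp"  ["zp"]
37. n8.sig = 27  [A.val + 34]
38. n8.lab = "qzp"  ["q" ++ C₁.lab]
39. n20.tag = "zmqzp"  [S₀.idx ++ C.lab]
40. n20.live = 16  [S₀.tag + C.sig - 29]
41. n21.depth = -5  [A.live - 21]
42. n22.tag = 22  [terminal]
43. n21.sig = 13  [a.tag * -2 + 57]
44. n21.lab = "ru"  ["ru"]
45. n23.tag = 12  [terminal]
46. n20.val = 7  [C.sig + a.tag - 18]
47. n0.fin = false  [false]
48. n0.val = true  [A.val > 6]

-5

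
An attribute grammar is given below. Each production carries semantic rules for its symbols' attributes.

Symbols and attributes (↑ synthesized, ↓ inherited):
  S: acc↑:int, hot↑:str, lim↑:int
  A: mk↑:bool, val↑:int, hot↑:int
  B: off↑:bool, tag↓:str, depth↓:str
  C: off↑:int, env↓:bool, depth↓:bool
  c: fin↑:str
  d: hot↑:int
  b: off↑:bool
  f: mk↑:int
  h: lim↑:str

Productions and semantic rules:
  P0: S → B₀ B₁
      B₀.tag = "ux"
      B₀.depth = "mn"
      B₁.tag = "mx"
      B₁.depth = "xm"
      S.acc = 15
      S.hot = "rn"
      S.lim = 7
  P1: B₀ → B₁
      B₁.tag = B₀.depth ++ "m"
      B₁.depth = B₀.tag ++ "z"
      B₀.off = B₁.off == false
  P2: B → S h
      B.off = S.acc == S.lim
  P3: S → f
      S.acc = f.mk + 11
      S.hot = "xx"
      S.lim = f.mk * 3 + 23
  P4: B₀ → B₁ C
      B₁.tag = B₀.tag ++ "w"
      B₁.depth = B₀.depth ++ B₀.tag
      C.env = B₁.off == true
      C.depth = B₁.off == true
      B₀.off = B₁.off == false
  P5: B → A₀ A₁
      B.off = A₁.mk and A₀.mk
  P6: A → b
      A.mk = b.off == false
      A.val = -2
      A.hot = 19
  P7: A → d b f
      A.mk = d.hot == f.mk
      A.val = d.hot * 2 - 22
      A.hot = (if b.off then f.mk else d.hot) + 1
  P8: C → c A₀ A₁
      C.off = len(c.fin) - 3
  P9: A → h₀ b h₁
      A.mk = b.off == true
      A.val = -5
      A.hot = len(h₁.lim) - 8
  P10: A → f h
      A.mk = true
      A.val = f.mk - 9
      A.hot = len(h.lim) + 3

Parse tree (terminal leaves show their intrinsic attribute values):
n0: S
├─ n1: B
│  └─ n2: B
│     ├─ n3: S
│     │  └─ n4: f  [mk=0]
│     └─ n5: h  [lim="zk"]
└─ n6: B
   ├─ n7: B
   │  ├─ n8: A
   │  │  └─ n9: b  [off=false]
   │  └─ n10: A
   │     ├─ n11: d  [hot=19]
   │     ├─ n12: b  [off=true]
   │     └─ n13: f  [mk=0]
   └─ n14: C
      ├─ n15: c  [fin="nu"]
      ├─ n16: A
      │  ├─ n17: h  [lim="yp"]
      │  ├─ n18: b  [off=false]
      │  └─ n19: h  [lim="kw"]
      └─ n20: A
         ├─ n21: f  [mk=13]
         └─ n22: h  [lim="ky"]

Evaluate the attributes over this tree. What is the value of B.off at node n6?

true

1. n1.tag = "ux"  ["ux"]
2. n1.depth = "mn"  ["mn"]
3. n2.tag = "mnm"  [B₀.depth ++ "m"]
4. n2.depth = "uxz"  [B₀.tag ++ "z"]
5. n4.mk = 0  [terminal]
6. n3.acc = 11  [f.mk + 11]
7. n3.hot = "xx"  ["xx"]
8. n3.lim = 23  [f.mk * 3 + 23]
9. n5.lim = "zk"  [terminal]
10. n2.off = false  [S.acc == S.lim]
11. n1.off = true  [B₁.off == false]
12. n6.tag = "mx"  ["mx"]
13. n6.depth = "xm"  ["xm"]
14. n7.tag = "mxw"  [B₀.tag ++ "w"]
15. n7.depth = "xmmx"  [B₀.depth ++ B₀.tag]
16. n9.off = false  [terminal]
17. n8.mk = true  [b.off == false]
18. n8.val = -2  [-2]
19. n8.hot = 19  [19]
20. n11.hot = 19  [terminal]
21. n12.off = true  [terminal]
22. n13.mk = 0  [terminal]
23. n10.mk = false  [d.hot == f.mk]
24. n10.val = 16  [d.hot * 2 - 22]
25. n10.hot = 1  [(if b.off then f.mk else d.hot) + 1]
26. n7.off = false  [A₁.mk and A₀.mk]
27. n14.env = false  [B₁.off == true]
28. n14.depth = false  [B₁.off == true]
29. n15.fin = "nu"  [terminal]
30. n17.lim = "yp"  [terminal]
31. n18.off = false  [terminal]
32. n19.lim = "kw"  [terminal]
33. n16.mk = false  [b.off == true]
34. n16.val = -5  [-5]
35. n16.hot = -6  [len(h₁.lim) - 8]
36. n21.mk = 13  [terminal]
37. n22.lim = "ky"  [terminal]
38. n20.mk = true  [true]
39. n20.val = 4  [f.mk - 9]
40. n20.hot = 5  [len(h.lim) + 3]
41. n14.off = -1  [len(c.fin) - 3]
42. n6.off = true  [B₁.off == false]
43. n0.acc = 15  [15]
44. n0.hot = "rn"  ["rn"]
45. n0.lim = 7  [7]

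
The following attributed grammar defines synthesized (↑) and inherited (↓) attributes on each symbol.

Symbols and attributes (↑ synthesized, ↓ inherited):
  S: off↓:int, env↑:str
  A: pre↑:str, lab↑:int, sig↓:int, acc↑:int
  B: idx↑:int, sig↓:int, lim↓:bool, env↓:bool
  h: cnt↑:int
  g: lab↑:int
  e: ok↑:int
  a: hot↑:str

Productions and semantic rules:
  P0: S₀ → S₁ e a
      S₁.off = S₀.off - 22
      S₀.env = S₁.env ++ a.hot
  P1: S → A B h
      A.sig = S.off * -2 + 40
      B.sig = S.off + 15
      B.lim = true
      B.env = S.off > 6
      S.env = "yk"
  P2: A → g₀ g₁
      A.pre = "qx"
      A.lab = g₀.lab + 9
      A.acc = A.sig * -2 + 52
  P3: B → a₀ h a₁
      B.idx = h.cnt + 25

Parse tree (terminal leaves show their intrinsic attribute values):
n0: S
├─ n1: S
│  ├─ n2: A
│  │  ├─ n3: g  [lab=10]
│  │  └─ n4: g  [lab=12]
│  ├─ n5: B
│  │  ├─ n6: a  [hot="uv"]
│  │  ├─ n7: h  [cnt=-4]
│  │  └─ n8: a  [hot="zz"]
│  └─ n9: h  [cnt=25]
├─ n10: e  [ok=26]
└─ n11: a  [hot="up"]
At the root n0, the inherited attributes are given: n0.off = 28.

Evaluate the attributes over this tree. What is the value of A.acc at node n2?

-4

1. n0.off = 28  [given at root]
2. n1.off = 6  [S₀.off - 22]
3. n2.sig = 28  [S.off * -2 + 40]
4. n3.lab = 10  [terminal]
5. n4.lab = 12  [terminal]
6. n2.pre = "qx"  ["qx"]
7. n2.lab = 19  [g₀.lab + 9]
8. n2.acc = -4  [A.sig * -2 + 52]
9. n5.sig = 21  [S.off + 15]
10. n5.lim = true  [true]
11. n5.env = false  [S.off > 6]
12. n6.hot = "uv"  [terminal]
13. n7.cnt = -4  [terminal]
14. n8.hot = "zz"  [terminal]
15. n5.idx = 21  [h.cnt + 25]
16. n9.cnt = 25  [terminal]
17. n1.env = "yk"  ["yk"]
18. n10.ok = 26  [terminal]
19. n11.hot = "up"  [terminal]
20. n0.env = "ykup"  [S₁.env ++ a.hot]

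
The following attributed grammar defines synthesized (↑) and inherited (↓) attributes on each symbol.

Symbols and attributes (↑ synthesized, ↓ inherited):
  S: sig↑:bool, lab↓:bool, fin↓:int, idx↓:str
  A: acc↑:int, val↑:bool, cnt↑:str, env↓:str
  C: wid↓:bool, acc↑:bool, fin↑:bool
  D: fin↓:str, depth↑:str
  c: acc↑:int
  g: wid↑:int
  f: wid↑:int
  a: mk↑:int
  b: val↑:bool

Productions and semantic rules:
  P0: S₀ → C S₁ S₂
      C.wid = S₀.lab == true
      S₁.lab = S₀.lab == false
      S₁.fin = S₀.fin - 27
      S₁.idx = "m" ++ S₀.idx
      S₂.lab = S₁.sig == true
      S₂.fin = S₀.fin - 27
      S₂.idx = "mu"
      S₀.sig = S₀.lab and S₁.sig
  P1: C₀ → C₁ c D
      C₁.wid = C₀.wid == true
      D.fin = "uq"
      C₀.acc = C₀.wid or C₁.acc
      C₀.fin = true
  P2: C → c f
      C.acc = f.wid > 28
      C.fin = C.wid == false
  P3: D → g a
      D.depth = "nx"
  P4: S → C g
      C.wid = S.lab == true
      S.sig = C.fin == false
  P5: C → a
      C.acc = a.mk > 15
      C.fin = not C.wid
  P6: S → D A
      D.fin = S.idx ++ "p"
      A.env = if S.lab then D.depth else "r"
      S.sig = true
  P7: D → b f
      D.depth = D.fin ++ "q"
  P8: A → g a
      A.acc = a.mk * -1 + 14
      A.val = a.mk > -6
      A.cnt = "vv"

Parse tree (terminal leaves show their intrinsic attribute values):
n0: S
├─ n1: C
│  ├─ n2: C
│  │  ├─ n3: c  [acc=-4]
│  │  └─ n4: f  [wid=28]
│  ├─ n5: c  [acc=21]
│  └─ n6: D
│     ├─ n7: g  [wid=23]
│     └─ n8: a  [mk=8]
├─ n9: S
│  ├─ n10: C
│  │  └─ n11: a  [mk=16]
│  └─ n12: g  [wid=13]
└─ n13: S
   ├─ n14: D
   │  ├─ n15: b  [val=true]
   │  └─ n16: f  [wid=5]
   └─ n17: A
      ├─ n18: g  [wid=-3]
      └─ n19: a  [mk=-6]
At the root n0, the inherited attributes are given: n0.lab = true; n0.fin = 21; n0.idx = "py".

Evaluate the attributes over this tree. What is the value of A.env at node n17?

"r"

1. n0.lab = true  [given at root]
2. n0.fin = 21  [given at root]
3. n0.idx = "py"  [given at root]
4. n1.wid = true  [S₀.lab == true]
5. n2.wid = true  [C₀.wid == true]
6. n3.acc = -4  [terminal]
7. n4.wid = 28  [terminal]
8. n2.acc = false  [f.wid > 28]
9. n2.fin = false  [C.wid == false]
10. n5.acc = 21  [terminal]
11. n6.fin = "uq"  ["uq"]
12. n7.wid = 23  [terminal]
13. n8.mk = 8  [terminal]
14. n6.depth = "nx"  ["nx"]
15. n1.acc = true  [C₀.wid or C₁.acc]
16. n1.fin = true  [true]
17. n9.lab = false  [S₀.lab == false]
18. n9.fin = -6  [S₀.fin - 27]
19. n9.idx = "mpy"  ["m" ++ S₀.idx]
20. n10.wid = false  [S.lab == true]
21. n11.mk = 16  [terminal]
22. n10.acc = true  [a.mk > 15]
23. n10.fin = true  [not C.wid]
24. n12.wid = 13  [terminal]
25. n9.sig = false  [C.fin == false]
26. n13.lab = false  [S₁.sig == true]
27. n13.fin = -6  [S₀.fin - 27]
28. n13.idx = "mu"  ["mu"]
29. n14.fin = "mup"  [S.idx ++ "p"]
30. n15.val = true  [terminal]
31. n16.wid = 5  [terminal]
32. n14.depth = "mupq"  [D.fin ++ "q"]
33. n17.env = "r"  [if S.lab then D.depth else "r"]
34. n18.wid = -3  [terminal]
35. n19.mk = -6  [terminal]
36. n17.acc = 20  [a.mk * -1 + 14]
37. n17.val = false  [a.mk > -6]
38. n17.cnt = "vv"  ["vv"]
39. n13.sig = true  [true]
40. n0.sig = false  [S₀.lab and S₁.sig]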